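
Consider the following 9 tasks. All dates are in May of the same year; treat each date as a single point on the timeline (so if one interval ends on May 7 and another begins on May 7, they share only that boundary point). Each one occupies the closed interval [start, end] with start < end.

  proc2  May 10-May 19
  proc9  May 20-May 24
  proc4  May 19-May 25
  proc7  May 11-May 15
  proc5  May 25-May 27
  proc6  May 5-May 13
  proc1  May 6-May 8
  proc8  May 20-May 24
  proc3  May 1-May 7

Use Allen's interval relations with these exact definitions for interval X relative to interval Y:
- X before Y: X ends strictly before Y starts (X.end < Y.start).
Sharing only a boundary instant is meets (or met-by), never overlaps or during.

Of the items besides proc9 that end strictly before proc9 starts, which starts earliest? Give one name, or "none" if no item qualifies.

proc3

Target proc9 = [May 20, May 24].
proc1 [May 6, May 8] → before → candidate.
proc2 [May 10, May 19] → before → candidate.
proc3 [May 1, May 7] → before → candidate.
proc4 [May 19, May 25] → contains → excluded.
proc5 [May 25, May 27] → after → excluded.
proc6 [May 5, May 13] → before → candidate.
proc7 [May 11, May 15] → before → candidate.
proc8 [May 20, May 24] → equals → excluded.
Among candidates, earliest start is May 1 → proc3.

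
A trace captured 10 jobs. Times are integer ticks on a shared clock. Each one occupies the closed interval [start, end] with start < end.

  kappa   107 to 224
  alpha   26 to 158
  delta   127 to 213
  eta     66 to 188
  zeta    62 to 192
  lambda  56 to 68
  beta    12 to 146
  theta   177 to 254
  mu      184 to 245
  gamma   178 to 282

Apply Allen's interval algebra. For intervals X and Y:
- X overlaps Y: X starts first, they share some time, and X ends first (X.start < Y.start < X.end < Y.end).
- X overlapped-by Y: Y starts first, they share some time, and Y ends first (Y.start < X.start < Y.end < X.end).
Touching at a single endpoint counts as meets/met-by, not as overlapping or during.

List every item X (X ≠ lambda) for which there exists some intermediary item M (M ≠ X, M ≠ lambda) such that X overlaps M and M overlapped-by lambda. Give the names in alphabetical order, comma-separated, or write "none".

Target lambda = [56, 68].
Intermediaries M with M overlapped-by lambda: eta, zeta.
Via eta — items with X overlaps eta: alpha, beta.
Via zeta — items with X overlaps zeta: alpha, beta.
Union: alpha, beta.

alpha, beta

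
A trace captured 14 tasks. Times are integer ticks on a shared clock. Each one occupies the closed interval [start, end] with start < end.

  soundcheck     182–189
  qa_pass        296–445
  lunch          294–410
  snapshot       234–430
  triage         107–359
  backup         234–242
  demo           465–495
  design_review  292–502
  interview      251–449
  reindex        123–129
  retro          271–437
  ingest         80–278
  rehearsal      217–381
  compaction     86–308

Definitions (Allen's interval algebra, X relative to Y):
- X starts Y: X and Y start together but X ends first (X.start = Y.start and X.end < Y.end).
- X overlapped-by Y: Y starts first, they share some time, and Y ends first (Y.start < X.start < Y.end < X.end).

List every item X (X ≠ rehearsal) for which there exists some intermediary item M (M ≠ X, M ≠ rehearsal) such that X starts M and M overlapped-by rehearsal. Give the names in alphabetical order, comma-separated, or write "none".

backup

Target rehearsal = [217, 381].
Intermediaries M with M overlapped-by rehearsal: design_review, interview, lunch, qa_pass, retro, snapshot.
Via design_review — items with X starts design_review: none.
Via interview — items with X starts interview: none.
Via lunch — items with X starts lunch: none.
Via qa_pass — items with X starts qa_pass: none.
Via retro — items with X starts retro: none.
Via snapshot — items with X starts snapshot: backup.
Union: backup.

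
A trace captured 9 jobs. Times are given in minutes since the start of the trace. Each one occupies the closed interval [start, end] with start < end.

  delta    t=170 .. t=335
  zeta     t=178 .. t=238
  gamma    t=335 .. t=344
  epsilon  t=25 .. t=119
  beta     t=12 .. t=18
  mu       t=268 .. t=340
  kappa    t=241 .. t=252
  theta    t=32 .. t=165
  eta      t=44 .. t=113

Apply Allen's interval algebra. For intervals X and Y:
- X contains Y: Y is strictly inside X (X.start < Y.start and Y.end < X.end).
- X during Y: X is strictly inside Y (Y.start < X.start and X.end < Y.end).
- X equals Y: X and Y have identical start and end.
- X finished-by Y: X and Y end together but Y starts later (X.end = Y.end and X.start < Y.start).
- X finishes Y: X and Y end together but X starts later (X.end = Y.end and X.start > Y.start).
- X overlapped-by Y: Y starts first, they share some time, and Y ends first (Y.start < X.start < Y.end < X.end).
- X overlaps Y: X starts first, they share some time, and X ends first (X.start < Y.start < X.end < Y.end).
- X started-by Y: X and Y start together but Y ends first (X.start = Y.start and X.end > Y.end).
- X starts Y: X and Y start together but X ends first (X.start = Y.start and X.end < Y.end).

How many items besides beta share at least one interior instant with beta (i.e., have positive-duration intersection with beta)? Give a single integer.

Target beta = [t=12, t=18].
delta [t=170, t=335] → after → no.
epsilon [t=25, t=119] → after → no.
eta [t=44, t=113] → after → no.
gamma [t=335, t=344] → after → no.
kappa [t=241, t=252] → after → no.
mu [t=268, t=340] → after → no.
theta [t=32, t=165] → after → no.
zeta [t=178, t=238] → after → no.
Total: 0.

0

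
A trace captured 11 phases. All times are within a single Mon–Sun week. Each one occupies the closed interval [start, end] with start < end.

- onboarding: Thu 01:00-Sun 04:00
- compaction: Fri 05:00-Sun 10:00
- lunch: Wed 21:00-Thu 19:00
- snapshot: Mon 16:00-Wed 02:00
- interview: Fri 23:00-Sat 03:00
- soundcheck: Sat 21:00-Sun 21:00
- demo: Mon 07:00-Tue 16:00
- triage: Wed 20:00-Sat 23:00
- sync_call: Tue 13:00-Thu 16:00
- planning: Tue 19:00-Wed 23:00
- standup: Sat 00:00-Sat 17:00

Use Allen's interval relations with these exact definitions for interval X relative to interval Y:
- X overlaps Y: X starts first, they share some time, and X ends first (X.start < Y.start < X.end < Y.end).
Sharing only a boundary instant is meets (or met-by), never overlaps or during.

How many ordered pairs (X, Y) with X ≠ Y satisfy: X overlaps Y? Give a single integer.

Checking all 110 ordered pairs for relation 'overlaps'; matching pairs in alphabetical order:
(compaction, soundcheck): compaction overlaps soundcheck ✓
(demo, snapshot): demo overlaps snapshot ✓
(demo, sync_call): demo overlaps sync_call ✓
(interview, standup): interview overlaps standup ✓
(lunch, onboarding): lunch overlaps onboarding ✓
(onboarding, compaction): onboarding overlaps compaction ✓
(onboarding, soundcheck): onboarding overlaps soundcheck ✓
(planning, lunch): planning overlaps lunch ✓
(planning, triage): planning overlaps triage ✓
(snapshot, planning): snapshot overlaps planning ✓
(snapshot, sync_call): snapshot overlaps sync_call ✓
(sync_call, lunch): sync_call overlaps lunch ✓
(sync_call, onboarding): sync_call overlaps onboarding ✓
(sync_call, triage): sync_call overlaps triage ✓
(triage, compaction): triage overlaps compaction ✓
(triage, onboarding): triage overlaps onboarding ✓
(triage, soundcheck): triage overlaps soundcheck ✓
Count: 17.

17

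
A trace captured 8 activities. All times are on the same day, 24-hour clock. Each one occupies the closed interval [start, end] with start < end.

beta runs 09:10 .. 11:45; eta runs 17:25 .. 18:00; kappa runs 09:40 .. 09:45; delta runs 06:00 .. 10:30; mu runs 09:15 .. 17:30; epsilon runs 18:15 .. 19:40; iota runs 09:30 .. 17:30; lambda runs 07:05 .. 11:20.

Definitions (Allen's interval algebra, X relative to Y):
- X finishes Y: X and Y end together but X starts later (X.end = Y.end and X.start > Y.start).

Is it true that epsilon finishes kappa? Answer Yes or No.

No

epsilon = [18:15, 19:40], kappa = [09:40, 09:45].
Actual relation of epsilon to kappa: after.
Asked whether 'finishes' holds → No.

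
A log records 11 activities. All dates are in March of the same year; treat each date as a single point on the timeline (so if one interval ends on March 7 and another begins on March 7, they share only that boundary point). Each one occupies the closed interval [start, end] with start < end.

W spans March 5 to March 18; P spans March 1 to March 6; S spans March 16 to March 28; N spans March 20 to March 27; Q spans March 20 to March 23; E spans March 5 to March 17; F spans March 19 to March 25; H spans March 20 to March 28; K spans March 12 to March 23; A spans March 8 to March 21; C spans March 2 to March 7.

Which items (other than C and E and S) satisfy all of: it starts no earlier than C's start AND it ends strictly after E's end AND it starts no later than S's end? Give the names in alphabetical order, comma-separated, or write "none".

A, F, H, K, N, Q, W

Conditions: its start is no earlier than C's start (X.start >= March 2) AND its end is strictly after E's end (X.end > March 17) AND its start is no later than S's end (X.start <= March 28).
A: start March 8 >= March 2? ✓; end March 21 > March 17? ✓; start March 8 <= March 28? ✓ → yes.
F: start March 19 >= March 2? ✓; end March 25 > March 17? ✓; start March 19 <= March 28? ✓ → yes.
H: start March 20 >= March 2? ✓; end March 28 > March 17? ✓; start March 20 <= March 28? ✓ → yes.
K: start March 12 >= March 2? ✓; end March 23 > March 17? ✓; start March 12 <= March 28? ✓ → yes.
N: start March 20 >= March 2? ✓; end March 27 > March 17? ✓; start March 20 <= March 28? ✓ → yes.
P: start March 1 >= March 2? ✗; end March 6 > March 17? ✗; start March 1 <= March 28? ✓ → no.
Q: start March 20 >= March 2? ✓; end March 23 > March 17? ✓; start March 20 <= March 28? ✓ → yes.
W: start March 5 >= March 2? ✓; end March 18 > March 17? ✓; start March 5 <= March 28? ✓ → yes.
Result: A, F, H, K, N, Q, W.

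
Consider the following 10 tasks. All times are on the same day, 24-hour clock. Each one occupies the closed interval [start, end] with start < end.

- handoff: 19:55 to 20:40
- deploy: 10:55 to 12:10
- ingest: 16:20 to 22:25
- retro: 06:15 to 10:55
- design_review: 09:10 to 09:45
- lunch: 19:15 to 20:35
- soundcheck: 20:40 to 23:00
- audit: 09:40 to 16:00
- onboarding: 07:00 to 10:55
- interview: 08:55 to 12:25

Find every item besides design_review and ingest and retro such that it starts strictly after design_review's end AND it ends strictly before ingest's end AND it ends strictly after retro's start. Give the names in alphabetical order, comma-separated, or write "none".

deploy, handoff, lunch

Conditions: its start is strictly after design_review's end (X.start > 09:45) AND its end is strictly before ingest's end (X.end < 22:25) AND its end is strictly after retro's start (X.end > 06:15).
audit: start 09:40 > 09:45? ✗; end 16:00 < 22:25? ✓; end 16:00 > 06:15? ✓ → no.
deploy: start 10:55 > 09:45? ✓; end 12:10 < 22:25? ✓; end 12:10 > 06:15? ✓ → yes.
handoff: start 19:55 > 09:45? ✓; end 20:40 < 22:25? ✓; end 20:40 > 06:15? ✓ → yes.
interview: start 08:55 > 09:45? ✗; end 12:25 < 22:25? ✓; end 12:25 > 06:15? ✓ → no.
lunch: start 19:15 > 09:45? ✓; end 20:35 < 22:25? ✓; end 20:35 > 06:15? ✓ → yes.
onboarding: start 07:00 > 09:45? ✗; end 10:55 < 22:25? ✓; end 10:55 > 06:15? ✓ → no.
soundcheck: start 20:40 > 09:45? ✓; end 23:00 < 22:25? ✗; end 23:00 > 06:15? ✓ → no.
Result: deploy, handoff, lunch.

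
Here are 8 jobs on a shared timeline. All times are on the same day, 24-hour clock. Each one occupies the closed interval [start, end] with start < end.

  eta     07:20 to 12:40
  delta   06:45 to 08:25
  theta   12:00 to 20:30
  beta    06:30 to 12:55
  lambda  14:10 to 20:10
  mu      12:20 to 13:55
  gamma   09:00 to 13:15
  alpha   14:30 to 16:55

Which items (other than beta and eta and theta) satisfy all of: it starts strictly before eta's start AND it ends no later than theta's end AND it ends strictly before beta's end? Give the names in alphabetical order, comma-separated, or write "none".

delta

Conditions: its start is strictly before eta's start (X.start < 07:20) AND its end is no later than theta's end (X.end <= 20:30) AND its end is strictly before beta's end (X.end < 12:55).
alpha: start 14:30 < 07:20? ✗; end 16:55 <= 20:30? ✓; end 16:55 < 12:55? ✗ → no.
delta: start 06:45 < 07:20? ✓; end 08:25 <= 20:30? ✓; end 08:25 < 12:55? ✓ → yes.
gamma: start 09:00 < 07:20? ✗; end 13:15 <= 20:30? ✓; end 13:15 < 12:55? ✗ → no.
lambda: start 14:10 < 07:20? ✗; end 20:10 <= 20:30? ✓; end 20:10 < 12:55? ✗ → no.
mu: start 12:20 < 07:20? ✗; end 13:55 <= 20:30? ✓; end 13:55 < 12:55? ✗ → no.
Result: delta.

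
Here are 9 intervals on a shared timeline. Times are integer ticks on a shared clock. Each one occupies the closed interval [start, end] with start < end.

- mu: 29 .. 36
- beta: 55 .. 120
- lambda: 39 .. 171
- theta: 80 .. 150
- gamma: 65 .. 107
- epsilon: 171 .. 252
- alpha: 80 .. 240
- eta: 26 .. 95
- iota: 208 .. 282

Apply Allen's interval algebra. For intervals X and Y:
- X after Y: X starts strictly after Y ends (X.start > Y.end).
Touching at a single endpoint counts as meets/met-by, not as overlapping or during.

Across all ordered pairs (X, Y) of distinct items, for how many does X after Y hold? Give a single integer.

16

Checking all 72 ordered pairs for relation 'after'; matching pairs in alphabetical order:
(alpha, mu): alpha after mu ✓
(beta, mu): beta after mu ✓
(epsilon, beta): epsilon after beta ✓
(epsilon, eta): epsilon after eta ✓
(epsilon, gamma): epsilon after gamma ✓
(epsilon, mu): epsilon after mu ✓
(epsilon, theta): epsilon after theta ✓
(gamma, mu): gamma after mu ✓
(iota, beta): iota after beta ✓
(iota, eta): iota after eta ✓
(iota, gamma): iota after gamma ✓
(iota, lambda): iota after lambda ✓
(iota, mu): iota after mu ✓
(iota, theta): iota after theta ✓
(lambda, mu): lambda after mu ✓
(theta, mu): theta after mu ✓
Count: 16.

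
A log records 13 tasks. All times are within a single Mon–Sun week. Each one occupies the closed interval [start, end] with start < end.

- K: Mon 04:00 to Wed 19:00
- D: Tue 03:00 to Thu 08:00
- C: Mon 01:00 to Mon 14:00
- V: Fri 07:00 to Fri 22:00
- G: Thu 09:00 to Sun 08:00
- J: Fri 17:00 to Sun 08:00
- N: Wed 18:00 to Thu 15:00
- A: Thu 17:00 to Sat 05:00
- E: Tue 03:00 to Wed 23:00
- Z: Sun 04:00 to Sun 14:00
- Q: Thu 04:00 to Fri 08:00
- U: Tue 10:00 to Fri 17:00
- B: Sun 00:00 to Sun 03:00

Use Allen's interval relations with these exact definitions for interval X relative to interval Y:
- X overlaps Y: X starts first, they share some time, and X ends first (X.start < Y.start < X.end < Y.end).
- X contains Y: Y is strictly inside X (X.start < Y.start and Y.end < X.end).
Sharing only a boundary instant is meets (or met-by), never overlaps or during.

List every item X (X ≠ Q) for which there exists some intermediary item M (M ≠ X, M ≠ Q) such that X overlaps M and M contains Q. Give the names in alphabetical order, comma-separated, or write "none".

Target Q = [Thu 04:00, Fri 08:00].
Intermediaries M with M contains Q: U.
Via U — items with X overlaps U: D, E, K.
Union: D, E, K.

D, E, K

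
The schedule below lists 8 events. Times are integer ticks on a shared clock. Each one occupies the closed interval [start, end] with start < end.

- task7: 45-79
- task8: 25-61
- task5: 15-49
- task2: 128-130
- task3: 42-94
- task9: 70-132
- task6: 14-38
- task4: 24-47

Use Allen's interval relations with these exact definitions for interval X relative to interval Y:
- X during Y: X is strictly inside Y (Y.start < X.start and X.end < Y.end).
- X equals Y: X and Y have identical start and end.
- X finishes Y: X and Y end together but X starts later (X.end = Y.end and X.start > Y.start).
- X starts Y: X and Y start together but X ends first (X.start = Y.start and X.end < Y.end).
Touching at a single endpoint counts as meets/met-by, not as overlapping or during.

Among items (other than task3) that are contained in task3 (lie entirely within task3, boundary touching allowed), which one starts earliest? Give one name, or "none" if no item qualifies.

Target task3 = [42, 94].
task2 [128, 130] → after → excluded.
task4 [24, 47] → overlaps → excluded.
task5 [15, 49] → overlaps → excluded.
task6 [14, 38] → before → excluded.
task7 [45, 79] → during → candidate.
task8 [25, 61] → overlaps → excluded.
task9 [70, 132] → overlapped-by → excluded.
Among candidates, earliest start is 45 → task7.

task7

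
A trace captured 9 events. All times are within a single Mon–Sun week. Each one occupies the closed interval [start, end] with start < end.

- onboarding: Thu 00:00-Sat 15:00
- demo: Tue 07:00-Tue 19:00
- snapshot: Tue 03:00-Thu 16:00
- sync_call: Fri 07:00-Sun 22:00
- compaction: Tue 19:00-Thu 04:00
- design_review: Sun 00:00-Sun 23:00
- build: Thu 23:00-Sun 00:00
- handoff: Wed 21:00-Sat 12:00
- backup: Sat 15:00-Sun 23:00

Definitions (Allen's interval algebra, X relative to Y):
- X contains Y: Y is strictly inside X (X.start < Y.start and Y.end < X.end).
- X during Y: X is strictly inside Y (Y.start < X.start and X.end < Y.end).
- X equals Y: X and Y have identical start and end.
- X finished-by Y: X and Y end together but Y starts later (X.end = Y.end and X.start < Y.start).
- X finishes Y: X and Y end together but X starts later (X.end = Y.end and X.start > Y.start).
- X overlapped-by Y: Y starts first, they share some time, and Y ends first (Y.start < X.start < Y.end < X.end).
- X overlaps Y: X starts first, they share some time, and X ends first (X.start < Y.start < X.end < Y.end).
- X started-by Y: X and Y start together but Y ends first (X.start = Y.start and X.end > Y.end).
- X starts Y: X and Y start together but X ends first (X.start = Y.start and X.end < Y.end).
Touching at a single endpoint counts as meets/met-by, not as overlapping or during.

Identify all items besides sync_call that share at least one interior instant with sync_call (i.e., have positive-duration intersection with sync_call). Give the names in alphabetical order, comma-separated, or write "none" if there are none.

backup, build, design_review, handoff, onboarding

Target sync_call = [Fri 07:00, Sun 22:00].
backup [Sat 15:00, Sun 23:00] → overlapped-by → yes.
build [Thu 23:00, Sun 00:00] → overlaps → yes.
compaction [Tue 19:00, Thu 04:00] → before → no.
demo [Tue 07:00, Tue 19:00] → before → no.
design_review [Sun 00:00, Sun 23:00] → overlapped-by → yes.
handoff [Wed 21:00, Sat 12:00] → overlaps → yes.
onboarding [Thu 00:00, Sat 15:00] → overlaps → yes.
snapshot [Tue 03:00, Thu 16:00] → before → no.
Result: backup, build, design_review, handoff, onboarding.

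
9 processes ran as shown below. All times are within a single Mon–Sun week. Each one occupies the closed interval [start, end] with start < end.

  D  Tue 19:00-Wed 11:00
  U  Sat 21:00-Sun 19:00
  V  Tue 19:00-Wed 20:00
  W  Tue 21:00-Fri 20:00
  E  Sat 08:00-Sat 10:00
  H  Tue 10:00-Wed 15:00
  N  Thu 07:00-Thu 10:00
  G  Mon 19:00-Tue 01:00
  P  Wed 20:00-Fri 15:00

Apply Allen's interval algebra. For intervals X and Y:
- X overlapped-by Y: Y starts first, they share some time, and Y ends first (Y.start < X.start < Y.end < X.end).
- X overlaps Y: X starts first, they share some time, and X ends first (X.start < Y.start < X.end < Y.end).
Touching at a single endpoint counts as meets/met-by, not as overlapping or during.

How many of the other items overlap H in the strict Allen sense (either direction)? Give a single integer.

2

Target H = [Tue 10:00, Wed 15:00].
D [Tue 19:00, Wed 11:00] → during → no.
E [Sat 08:00, Sat 10:00] → after → no.
G [Mon 19:00, Tue 01:00] → before → no.
N [Thu 07:00, Thu 10:00] → after → no.
P [Wed 20:00, Fri 15:00] → after → no.
U [Sat 21:00, Sun 19:00] → after → no.
V [Tue 19:00, Wed 20:00] → overlapped-by → counts.
W [Tue 21:00, Fri 20:00] → overlapped-by → counts.
Total: 2.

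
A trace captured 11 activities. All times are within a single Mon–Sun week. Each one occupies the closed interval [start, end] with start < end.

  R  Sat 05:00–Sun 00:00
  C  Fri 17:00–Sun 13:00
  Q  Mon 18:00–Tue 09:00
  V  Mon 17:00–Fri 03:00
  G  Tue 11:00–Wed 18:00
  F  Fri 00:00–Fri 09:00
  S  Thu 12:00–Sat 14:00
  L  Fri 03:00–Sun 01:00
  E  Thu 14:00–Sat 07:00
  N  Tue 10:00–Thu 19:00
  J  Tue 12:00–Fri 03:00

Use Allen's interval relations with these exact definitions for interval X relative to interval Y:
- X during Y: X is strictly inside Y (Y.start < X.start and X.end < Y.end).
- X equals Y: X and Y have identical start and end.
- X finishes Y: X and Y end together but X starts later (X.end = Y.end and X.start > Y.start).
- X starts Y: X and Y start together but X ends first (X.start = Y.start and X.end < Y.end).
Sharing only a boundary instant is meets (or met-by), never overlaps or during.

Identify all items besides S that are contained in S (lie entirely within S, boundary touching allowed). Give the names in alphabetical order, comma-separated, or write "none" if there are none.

Target S = [Thu 12:00, Sat 14:00].
C [Fri 17:00, Sun 13:00] → overlapped-by → no.
E [Thu 14:00, Sat 07:00] → during → yes.
F [Fri 00:00, Fri 09:00] → during → yes.
G [Tue 11:00, Wed 18:00] → before → no.
J [Tue 12:00, Fri 03:00] → overlaps → no.
L [Fri 03:00, Sun 01:00] → overlapped-by → no.
N [Tue 10:00, Thu 19:00] → overlaps → no.
Q [Mon 18:00, Tue 09:00] → before → no.
R [Sat 05:00, Sun 00:00] → overlapped-by → no.
V [Mon 17:00, Fri 03:00] → overlaps → no.
Result: E, F.

E, F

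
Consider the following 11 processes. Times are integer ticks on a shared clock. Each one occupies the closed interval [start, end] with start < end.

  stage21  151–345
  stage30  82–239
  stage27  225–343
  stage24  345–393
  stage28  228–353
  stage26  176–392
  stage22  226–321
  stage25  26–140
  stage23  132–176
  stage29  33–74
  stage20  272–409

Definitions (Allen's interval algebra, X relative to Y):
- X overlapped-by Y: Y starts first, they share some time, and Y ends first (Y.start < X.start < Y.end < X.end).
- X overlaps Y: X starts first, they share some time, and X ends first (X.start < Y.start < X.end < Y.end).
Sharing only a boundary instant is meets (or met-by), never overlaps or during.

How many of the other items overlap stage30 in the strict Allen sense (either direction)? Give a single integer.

Target stage30 = [82, 239].
stage20 [272, 409] → after → no.
stage21 [151, 345] → overlapped-by → counts.
stage22 [226, 321] → overlapped-by → counts.
stage23 [132, 176] → during → no.
stage24 [345, 393] → after → no.
stage25 [26, 140] → overlaps → counts.
stage26 [176, 392] → overlapped-by → counts.
stage27 [225, 343] → overlapped-by → counts.
stage28 [228, 353] → overlapped-by → counts.
stage29 [33, 74] → before → no.
Total: 6.

6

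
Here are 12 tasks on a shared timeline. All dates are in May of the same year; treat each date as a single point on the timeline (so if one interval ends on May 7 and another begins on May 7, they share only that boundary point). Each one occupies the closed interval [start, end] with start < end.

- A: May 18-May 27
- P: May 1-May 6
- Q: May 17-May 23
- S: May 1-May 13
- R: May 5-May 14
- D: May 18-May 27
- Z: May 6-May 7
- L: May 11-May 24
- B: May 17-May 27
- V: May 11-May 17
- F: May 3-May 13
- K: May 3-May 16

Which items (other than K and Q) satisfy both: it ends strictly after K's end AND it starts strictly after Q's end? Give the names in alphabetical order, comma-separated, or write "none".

none

Conditions: its end is strictly after K's end (X.end > May 16) AND its start is strictly after Q's end (X.start > May 23).
A: end May 27 > May 16? ✓; start May 18 > May 23? ✗ → no.
B: end May 27 > May 16? ✓; start May 17 > May 23? ✗ → no.
D: end May 27 > May 16? ✓; start May 18 > May 23? ✗ → no.
F: end May 13 > May 16? ✗; start May 3 > May 23? ✗ → no.
L: end May 24 > May 16? ✓; start May 11 > May 23? ✗ → no.
P: end May 6 > May 16? ✗; start May 1 > May 23? ✗ → no.
R: end May 14 > May 16? ✗; start May 5 > May 23? ✗ → no.
S: end May 13 > May 16? ✗; start May 1 > May 23? ✗ → no.
V: end May 17 > May 16? ✓; start May 11 > May 23? ✗ → no.
Z: end May 7 > May 16? ✗; start May 6 > May 23? ✗ → no.
Result: none.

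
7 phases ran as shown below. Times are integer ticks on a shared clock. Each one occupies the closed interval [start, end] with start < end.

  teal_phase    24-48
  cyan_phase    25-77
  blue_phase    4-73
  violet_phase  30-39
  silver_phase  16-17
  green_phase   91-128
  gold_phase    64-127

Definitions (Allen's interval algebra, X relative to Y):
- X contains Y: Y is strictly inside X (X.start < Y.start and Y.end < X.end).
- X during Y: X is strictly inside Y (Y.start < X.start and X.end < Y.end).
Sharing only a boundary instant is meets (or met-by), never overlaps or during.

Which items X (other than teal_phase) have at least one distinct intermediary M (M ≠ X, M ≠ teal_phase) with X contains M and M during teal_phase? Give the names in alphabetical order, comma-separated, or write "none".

blue_phase, cyan_phase

Target teal_phase = [24, 48].
Intermediaries M with M during teal_phase: violet_phase.
Via violet_phase — items with X contains violet_phase: blue_phase, cyan_phase.
Union: blue_phase, cyan_phase.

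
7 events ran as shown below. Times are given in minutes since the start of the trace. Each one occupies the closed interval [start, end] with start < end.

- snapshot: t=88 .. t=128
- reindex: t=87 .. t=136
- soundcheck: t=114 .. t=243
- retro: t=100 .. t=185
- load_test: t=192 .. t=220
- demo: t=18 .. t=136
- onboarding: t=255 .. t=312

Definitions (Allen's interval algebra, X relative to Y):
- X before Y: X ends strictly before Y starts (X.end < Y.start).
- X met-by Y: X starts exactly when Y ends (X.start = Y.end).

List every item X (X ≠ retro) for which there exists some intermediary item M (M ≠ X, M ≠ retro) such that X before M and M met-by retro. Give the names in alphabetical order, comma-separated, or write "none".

Target retro = [t=100, t=185].
Intermediaries M with M met-by retro: none.
Union: none.

none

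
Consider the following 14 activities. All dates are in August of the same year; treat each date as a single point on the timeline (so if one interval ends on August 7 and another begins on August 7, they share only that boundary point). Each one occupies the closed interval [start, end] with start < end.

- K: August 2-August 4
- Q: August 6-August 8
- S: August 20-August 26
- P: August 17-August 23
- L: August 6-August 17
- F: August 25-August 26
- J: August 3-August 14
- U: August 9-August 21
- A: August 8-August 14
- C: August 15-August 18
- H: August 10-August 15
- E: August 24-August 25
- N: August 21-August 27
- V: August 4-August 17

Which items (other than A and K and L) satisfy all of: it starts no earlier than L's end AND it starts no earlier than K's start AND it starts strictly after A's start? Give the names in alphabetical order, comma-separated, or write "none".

Conditions: its start is no earlier than L's end (X.start >= August 17) AND its start is no earlier than K's start (X.start >= August 2) AND its start is strictly after A's start (X.start > August 8).
C: start August 15 >= August 17? ✗; start August 15 >= August 2? ✓; start August 15 > August 8? ✓ → no.
E: start August 24 >= August 17? ✓; start August 24 >= August 2? ✓; start August 24 > August 8? ✓ → yes.
F: start August 25 >= August 17? ✓; start August 25 >= August 2? ✓; start August 25 > August 8? ✓ → yes.
H: start August 10 >= August 17? ✗; start August 10 >= August 2? ✓; start August 10 > August 8? ✓ → no.
J: start August 3 >= August 17? ✗; start August 3 >= August 2? ✓; start August 3 > August 8? ✗ → no.
N: start August 21 >= August 17? ✓; start August 21 >= August 2? ✓; start August 21 > August 8? ✓ → yes.
P: start August 17 >= August 17? ✓; start August 17 >= August 2? ✓; start August 17 > August 8? ✓ → yes.
Q: start August 6 >= August 17? ✗; start August 6 >= August 2? ✓; start August 6 > August 8? ✗ → no.
S: start August 20 >= August 17? ✓; start August 20 >= August 2? ✓; start August 20 > August 8? ✓ → yes.
U: start August 9 >= August 17? ✗; start August 9 >= August 2? ✓; start August 9 > August 8? ✓ → no.
V: start August 4 >= August 17? ✗; start August 4 >= August 2? ✓; start August 4 > August 8? ✗ → no.
Result: E, F, N, P, S.

E, F, N, P, S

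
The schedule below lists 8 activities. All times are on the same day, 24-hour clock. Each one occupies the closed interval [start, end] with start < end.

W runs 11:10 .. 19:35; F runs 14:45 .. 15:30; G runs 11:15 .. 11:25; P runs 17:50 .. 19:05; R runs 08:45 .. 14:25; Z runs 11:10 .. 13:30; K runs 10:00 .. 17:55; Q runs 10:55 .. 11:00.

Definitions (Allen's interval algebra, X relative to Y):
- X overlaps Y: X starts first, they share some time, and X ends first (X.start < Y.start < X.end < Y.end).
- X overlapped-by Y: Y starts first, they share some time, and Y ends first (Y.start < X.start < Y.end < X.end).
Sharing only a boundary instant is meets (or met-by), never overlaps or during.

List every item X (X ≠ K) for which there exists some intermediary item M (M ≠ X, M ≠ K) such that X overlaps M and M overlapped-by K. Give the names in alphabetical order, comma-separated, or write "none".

R

Target K = [10:00, 17:55].
Intermediaries M with M overlapped-by K: P, W.
Via P — items with X overlaps P: none.
Via W — items with X overlaps W: R.
Union: R.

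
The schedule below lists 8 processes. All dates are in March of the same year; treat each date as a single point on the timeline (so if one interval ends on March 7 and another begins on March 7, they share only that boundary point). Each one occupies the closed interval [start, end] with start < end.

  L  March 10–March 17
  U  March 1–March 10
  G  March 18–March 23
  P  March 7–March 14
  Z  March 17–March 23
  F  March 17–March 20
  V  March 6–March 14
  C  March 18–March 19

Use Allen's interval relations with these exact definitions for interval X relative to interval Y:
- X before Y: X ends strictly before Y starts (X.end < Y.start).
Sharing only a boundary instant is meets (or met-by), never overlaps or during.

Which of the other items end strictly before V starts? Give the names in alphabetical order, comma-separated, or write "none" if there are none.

none

Target V = [March 6, March 14].
C [March 18, March 19] → after → no.
F [March 17, March 20] → after → no.
G [March 18, March 23] → after → no.
L [March 10, March 17] → overlapped-by → no.
P [March 7, March 14] → finishes → no.
U [March 1, March 10] → overlaps → no.
Z [March 17, March 23] → after → no.
Result: none.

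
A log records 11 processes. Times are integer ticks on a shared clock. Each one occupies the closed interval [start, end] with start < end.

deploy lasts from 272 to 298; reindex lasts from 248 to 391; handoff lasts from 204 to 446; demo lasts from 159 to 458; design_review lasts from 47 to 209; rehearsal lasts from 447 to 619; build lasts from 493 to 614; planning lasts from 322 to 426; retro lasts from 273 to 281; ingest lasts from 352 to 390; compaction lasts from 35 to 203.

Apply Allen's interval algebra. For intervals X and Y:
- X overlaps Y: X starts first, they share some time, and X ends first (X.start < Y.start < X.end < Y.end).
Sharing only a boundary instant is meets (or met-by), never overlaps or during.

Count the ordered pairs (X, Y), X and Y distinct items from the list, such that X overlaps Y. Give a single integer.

Checking all 110 ordered pairs for relation 'overlaps'; matching pairs in alphabetical order:
(compaction, demo): compaction overlaps demo ✓
(compaction, design_review): compaction overlaps design_review ✓
(demo, rehearsal): demo overlaps rehearsal ✓
(design_review, demo): design_review overlaps demo ✓
(design_review, handoff): design_review overlaps handoff ✓
(reindex, planning): reindex overlaps planning ✓
Count: 6.

6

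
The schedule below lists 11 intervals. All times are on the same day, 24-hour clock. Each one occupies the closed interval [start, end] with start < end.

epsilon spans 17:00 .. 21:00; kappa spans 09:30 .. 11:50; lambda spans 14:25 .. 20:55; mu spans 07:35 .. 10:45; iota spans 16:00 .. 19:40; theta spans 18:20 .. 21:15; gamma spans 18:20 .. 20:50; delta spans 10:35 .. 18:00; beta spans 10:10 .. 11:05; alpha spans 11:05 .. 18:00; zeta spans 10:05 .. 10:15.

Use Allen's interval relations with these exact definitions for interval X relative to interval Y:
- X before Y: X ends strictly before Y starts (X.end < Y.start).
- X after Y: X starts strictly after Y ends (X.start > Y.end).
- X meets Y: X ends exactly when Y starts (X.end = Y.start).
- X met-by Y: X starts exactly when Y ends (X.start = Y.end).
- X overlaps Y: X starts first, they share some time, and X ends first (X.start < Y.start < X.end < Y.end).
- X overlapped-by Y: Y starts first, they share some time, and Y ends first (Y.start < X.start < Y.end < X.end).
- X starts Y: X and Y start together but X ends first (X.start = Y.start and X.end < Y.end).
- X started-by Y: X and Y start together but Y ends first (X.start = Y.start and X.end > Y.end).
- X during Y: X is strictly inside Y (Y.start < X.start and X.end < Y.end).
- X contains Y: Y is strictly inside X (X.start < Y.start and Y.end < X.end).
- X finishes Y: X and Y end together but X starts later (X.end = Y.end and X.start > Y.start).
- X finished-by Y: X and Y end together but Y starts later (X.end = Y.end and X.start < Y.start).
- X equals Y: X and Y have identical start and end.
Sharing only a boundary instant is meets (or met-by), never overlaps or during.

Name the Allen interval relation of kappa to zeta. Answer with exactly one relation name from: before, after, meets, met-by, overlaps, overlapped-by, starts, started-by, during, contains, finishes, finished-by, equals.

contains

kappa = [09:30, 11:50]; zeta = [10:05, 10:15].
Compare endpoints: kappa.start < zeta.start, kappa.start < zeta.end, kappa.end > zeta.start, kappa.end > zeta.end.
That pattern is 'contains'.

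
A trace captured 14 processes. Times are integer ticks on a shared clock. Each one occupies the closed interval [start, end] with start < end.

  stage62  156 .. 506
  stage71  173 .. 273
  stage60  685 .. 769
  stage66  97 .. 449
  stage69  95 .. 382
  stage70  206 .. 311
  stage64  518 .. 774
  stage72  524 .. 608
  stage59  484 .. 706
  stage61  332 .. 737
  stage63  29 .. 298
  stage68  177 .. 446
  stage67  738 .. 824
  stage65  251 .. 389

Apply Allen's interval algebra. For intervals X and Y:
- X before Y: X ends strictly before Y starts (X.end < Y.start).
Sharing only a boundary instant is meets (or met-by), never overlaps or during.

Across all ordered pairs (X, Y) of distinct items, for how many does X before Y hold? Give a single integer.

46

Checking all 182 ordered pairs for relation 'before'; matching pairs in alphabetical order:
(stage59, stage67): stage59 before stage67 ✓
(stage61, stage67): stage61 before stage67 ✓
(stage62, stage60): stage62 before stage60 ✓
(stage62, stage64): stage62 before stage64 ✓
(stage62, stage67): stage62 before stage67 ✓
(stage62, stage72): stage62 before stage72 ✓
(stage63, stage59): stage63 before stage59 ✓
(stage63, stage60): stage63 before stage60 ✓
(stage63, stage61): stage63 before stage61 ✓
(stage63, stage64): stage63 before stage64 ✓
(stage63, stage67): stage63 before stage67 ✓
(stage63, stage72): stage63 before stage72 ✓
(stage65, stage59): stage65 before stage59 ✓
(stage65, stage60): stage65 before stage60 ✓
(stage65, stage64): stage65 before stage64 ✓
(stage65, stage67): stage65 before stage67 ✓
(stage65, stage72): stage65 before stage72 ✓
(stage66, stage59): stage66 before stage59 ✓
(stage66, stage60): stage66 before stage60 ✓
(stage66, stage64): stage66 before stage64 ✓
(stage66, stage67): stage66 before stage67 ✓
(stage66, stage72): stage66 before stage72 ✓
(stage68, stage59): stage68 before stage59 ✓
(stage68, stage60): stage68 before stage60 ✓
... plus 22 further pairs not listed.
Count: 46.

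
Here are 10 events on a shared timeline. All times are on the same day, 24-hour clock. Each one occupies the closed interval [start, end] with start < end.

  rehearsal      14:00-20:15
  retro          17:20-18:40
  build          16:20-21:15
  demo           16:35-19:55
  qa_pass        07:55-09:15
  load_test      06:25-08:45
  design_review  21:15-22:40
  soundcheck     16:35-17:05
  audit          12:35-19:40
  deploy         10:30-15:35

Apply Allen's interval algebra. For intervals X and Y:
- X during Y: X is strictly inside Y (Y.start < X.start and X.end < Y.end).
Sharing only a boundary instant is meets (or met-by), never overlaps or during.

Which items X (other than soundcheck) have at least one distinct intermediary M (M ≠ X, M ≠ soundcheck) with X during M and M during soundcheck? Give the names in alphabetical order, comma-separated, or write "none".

Target soundcheck = [16:35, 17:05].
Intermediaries M with M during soundcheck: none.
Union: none.

none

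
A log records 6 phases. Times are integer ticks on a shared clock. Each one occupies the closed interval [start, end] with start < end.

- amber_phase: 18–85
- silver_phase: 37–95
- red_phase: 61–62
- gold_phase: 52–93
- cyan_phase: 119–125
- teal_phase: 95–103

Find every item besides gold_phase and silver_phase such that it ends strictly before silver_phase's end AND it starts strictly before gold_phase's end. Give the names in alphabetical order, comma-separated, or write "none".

amber_phase, red_phase

Conditions: its end is strictly before silver_phase's end (X.end < 95) AND its start is strictly before gold_phase's end (X.start < 93).
amber_phase: end 85 < 95? ✓; start 18 < 93? ✓ → yes.
cyan_phase: end 125 < 95? ✗; start 119 < 93? ✗ → no.
red_phase: end 62 < 95? ✓; start 61 < 93? ✓ → yes.
teal_phase: end 103 < 95? ✗; start 95 < 93? ✗ → no.
Result: amber_phase, red_phase.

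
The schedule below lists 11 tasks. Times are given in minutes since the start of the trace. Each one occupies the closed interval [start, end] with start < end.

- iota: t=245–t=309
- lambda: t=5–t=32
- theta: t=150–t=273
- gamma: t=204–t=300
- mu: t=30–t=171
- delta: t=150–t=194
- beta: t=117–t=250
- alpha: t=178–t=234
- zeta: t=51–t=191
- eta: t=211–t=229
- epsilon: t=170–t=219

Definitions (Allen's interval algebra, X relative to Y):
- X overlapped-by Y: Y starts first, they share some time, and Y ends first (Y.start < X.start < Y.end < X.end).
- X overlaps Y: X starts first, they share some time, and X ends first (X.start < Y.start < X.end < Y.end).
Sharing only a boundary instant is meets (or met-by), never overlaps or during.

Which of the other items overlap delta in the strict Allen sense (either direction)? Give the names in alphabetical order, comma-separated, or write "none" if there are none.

alpha, epsilon, mu, zeta

Target delta = [t=150, t=194].
alpha [t=178, t=234] → overlapped-by → yes.
beta [t=117, t=250] → contains → no.
epsilon [t=170, t=219] → overlapped-by → yes.
eta [t=211, t=229] → after → no.
gamma [t=204, t=300] → after → no.
iota [t=245, t=309] → after → no.
lambda [t=5, t=32] → before → no.
mu [t=30, t=171] → overlaps → yes.
theta [t=150, t=273] → started-by → no.
zeta [t=51, t=191] → overlaps → yes.
Result: alpha, epsilon, mu, zeta.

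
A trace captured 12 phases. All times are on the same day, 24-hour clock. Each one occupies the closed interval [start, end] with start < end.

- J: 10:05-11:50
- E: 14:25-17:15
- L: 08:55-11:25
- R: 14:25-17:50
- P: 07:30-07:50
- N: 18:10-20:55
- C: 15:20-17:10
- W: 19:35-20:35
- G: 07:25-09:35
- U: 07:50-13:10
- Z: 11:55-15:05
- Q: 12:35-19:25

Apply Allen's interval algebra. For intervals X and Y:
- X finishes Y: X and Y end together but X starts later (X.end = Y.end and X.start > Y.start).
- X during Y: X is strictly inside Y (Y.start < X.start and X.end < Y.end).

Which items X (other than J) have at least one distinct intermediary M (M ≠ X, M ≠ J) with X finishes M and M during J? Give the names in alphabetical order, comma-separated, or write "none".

none

Target J = [10:05, 11:50].
Intermediaries M with M during J: none.
Union: none.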